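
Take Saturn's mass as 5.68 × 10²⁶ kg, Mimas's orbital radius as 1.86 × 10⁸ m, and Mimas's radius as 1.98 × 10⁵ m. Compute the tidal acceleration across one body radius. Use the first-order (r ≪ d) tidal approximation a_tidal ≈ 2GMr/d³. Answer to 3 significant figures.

2.33 × 10⁻³ m/s²

The tidal stretch is the gradient of GM/d² times the body's extent r, hence the 1/d³ dependence.
a_tidal = 2GMr/d³
        = 2 × (6.674 × 10⁻¹¹) × (5.68 × 10²⁶) × (1.98 × 10⁵) / (1.86 × 10⁸)³
        = 2.33 × 10⁻³ m/s²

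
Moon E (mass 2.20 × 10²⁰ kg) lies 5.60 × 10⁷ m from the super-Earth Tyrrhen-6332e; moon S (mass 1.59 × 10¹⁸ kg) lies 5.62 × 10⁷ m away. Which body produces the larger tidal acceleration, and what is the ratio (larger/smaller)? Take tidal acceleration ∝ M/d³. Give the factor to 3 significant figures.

Moon E, by a factor of ≈ 140

Compare M/d³ for the two perturbers:
Moon E: (2.20 × 10²⁰) / (5.60 × 10⁷)³ = 1.253 × 10⁻³
Moon S: (1.59 × 10¹⁸) / (5.62 × 10⁷)³ = 8.958 × 10⁻⁶
Ratio (larger/smaller) = 140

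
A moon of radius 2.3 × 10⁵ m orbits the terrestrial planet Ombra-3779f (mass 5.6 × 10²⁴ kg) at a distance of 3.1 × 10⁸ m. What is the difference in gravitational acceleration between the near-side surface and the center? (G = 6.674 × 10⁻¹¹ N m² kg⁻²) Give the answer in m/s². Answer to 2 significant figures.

a_tidal = 2GMr/d³
        = 2 × (6.674 × 10⁻¹¹) × (5.6 × 10²⁴) × (2.3 × 10⁵) / (3.1 × 10⁸)³
        = 5.8 × 10⁻⁶ m/s²

5.8 × 10⁻⁶ m/s²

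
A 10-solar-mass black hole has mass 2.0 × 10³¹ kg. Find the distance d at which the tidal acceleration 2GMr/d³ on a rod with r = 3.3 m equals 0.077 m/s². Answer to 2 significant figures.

4.9 × 10⁷ m

2GMr/d³ = a_tidal  ⇒  d = (2GMr / a_tidal)^(1/3)
d = (2 × 6.674×10⁻¹¹ × (2.0 × 10³¹) × (3.3) / (0.077))^(1/3)
  = 4.9 × 10⁷ m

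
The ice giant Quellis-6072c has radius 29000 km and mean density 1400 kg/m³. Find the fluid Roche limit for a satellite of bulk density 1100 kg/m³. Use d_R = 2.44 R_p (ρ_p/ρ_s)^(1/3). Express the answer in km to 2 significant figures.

d_R = 2.44 × 29000 km × (1400/1100)^(1/3)
    = 77000 km

77000 km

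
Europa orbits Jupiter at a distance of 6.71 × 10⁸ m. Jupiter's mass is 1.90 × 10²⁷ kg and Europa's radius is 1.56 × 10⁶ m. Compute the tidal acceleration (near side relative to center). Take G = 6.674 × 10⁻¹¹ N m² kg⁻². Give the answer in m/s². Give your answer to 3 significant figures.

Differencing GM/(d−r)² and GM/d² to first order in r/d gives 2GMr/d³.
a_tidal = 2GMr/d³
        = 2 × (6.674 × 10⁻¹¹) × (1.90 × 10²⁷) × (1.56 × 10⁶) / (6.71 × 10⁸)³
        = 1.31 × 10⁻³ m/s²

1.31 × 10⁻³ m/s²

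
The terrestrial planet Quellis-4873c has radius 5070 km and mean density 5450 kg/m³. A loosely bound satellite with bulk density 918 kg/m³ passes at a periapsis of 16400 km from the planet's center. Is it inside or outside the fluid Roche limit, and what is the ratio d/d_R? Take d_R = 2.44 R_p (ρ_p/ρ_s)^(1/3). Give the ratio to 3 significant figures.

d_R = 2.44 × (5070 km) × (5450/918)^(1/3) = 22400 km
d/d_R = (16400) / (22400) = 0.732
Since d/d_R < 1, the body is inside the Roche limit.

inside; d/d_R ≈ 0.732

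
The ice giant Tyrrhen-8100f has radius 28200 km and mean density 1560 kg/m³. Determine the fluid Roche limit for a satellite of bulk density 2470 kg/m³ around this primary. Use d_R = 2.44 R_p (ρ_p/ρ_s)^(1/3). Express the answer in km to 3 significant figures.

d_R = 2.44 × 28200 km × (1560/2470)^(1/3)
    = 59000 km

59000 km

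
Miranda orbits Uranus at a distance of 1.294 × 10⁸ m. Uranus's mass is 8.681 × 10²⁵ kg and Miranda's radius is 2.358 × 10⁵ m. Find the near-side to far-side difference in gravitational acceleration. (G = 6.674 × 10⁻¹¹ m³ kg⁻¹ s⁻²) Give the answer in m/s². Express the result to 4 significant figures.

2.522 × 10⁻³ m/s²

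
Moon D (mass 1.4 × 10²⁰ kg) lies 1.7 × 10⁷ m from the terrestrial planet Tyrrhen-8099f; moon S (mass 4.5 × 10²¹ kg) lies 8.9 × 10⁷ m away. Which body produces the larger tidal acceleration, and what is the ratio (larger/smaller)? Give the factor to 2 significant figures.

Tidal stretch scales as M/d³; compute that for each body.
Moon D: (1.4 × 10²⁰) / (1.7 × 10⁷)³ = 2.850 × 10⁻²
Moon S: (4.5 × 10²¹) / (8.9 × 10⁷)³ = 6.383 × 10⁻³
Ratio (larger/smaller) = 4.5

Moon D, by a factor of ≈ 4.5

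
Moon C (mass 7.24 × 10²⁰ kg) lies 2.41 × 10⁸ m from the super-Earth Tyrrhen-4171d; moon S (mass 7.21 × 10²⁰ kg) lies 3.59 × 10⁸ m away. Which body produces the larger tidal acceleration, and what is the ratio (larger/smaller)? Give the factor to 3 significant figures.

Moon C, by a factor of ≈ 3.32

Tidal stretch scales as M/d³; compute that for each body.
Moon C: (7.24 × 10²⁰) / (2.41 × 10⁸)³ = 5.172 × 10⁻⁵
Moon S: (7.21 × 10²⁰) / (3.59 × 10⁸)³ = 1.558 × 10⁻⁵
Ratio (larger/smaller) = 3.32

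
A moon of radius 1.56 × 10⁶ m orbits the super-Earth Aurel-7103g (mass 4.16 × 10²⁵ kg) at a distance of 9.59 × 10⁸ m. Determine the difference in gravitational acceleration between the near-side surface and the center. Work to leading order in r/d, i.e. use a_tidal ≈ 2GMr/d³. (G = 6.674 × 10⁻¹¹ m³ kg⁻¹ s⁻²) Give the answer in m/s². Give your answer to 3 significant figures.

9.82 × 10⁻⁶ m/s²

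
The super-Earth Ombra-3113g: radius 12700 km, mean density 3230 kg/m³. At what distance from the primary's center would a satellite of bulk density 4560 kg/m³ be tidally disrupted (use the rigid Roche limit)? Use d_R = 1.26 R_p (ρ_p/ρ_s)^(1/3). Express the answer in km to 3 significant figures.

d_R = 1.26 × 12700 km × (3230/4560)^(1/3)
    = 14300 km

14300 km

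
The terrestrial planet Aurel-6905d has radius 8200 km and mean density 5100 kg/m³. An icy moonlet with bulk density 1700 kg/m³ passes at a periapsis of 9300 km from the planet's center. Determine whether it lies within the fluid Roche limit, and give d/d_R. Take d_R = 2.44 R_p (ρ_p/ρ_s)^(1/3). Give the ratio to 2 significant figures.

d_R = 2.44 × (8200 km) × (5100/1700)^(1/3) = 28860 km
d/d_R = (9300) / (28860) = 0.32
Since d/d_R < 1, the body is inside the Roche limit.

inside; d/d_R ≈ 0.32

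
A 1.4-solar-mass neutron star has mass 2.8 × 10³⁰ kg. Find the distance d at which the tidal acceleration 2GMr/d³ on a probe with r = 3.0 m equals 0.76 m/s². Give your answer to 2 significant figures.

1.1 × 10⁷ m

2GMr/d³ = a_tidal  ⇒  d = (2GMr / a_tidal)^(1/3)
d = (2 × 6.674×10⁻¹¹ × (2.8 × 10³⁰) × (3.0) / (0.76))^(1/3)
  = 1.1 × 10⁷ m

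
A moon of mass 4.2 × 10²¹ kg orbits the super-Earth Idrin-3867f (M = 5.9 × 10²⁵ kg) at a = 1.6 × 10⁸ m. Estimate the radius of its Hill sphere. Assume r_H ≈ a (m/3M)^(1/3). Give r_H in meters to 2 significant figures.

4.6 × 10⁶ m

r_H ≈ a (m/3M)^(1/3)
    = (1.6 × 10⁸) × (4.2 × 10²¹ / (3 × 5.9 × 10²⁵))^(1/3)
    = 4.6 × 10⁶ m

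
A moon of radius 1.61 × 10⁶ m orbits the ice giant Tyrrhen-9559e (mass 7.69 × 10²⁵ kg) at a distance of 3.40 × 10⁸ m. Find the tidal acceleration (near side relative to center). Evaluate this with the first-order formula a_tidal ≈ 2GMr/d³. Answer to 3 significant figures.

Δg = 2GMr/d³
   = 2 × (6.674 × 10⁻¹¹) × (7.69 × 10²⁵) × (1.61 × 10⁶) / (3.40 × 10⁸)³
   = 4.20 × 10⁻⁴ m/s²

4.20 × 10⁻⁴ m/s²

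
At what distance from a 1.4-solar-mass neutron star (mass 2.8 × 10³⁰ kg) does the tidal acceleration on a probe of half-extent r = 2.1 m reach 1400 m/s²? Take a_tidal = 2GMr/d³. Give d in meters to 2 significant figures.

8.2 × 10⁵ m

2GMr/d³ = a_tidal  ⇒  d = (2GMr / a_tidal)^(1/3)
d = (2 × 6.674×10⁻¹¹ × (2.8 × 10³⁰) × (2.1) / (1400))^(1/3)
  = 8.2 × 10⁵ m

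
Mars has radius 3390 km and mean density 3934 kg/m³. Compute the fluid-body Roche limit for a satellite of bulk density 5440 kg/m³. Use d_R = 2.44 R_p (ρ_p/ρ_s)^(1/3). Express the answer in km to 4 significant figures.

d_R = 2.44 × 3390 km × (3934/5440)^(1/3)
    = 7425 km

7425 km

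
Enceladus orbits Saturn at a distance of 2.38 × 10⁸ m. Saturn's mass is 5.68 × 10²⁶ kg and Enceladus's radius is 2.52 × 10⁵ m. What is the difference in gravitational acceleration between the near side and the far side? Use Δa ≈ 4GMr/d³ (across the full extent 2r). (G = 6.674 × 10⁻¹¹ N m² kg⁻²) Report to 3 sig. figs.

2.83 × 10⁻³ m/s²

Differencing GM/(d−r)² and GM/(d+r)² to first order in r/d gives 4GMr/d³.
Δg = 4GMr/d³
   = 4 × (6.674 × 10⁻¹¹) × (5.68 × 10²⁶) × (2.52 × 10⁵) / (2.38 × 10⁸)³
   = 2.83 × 10⁻³ m/s²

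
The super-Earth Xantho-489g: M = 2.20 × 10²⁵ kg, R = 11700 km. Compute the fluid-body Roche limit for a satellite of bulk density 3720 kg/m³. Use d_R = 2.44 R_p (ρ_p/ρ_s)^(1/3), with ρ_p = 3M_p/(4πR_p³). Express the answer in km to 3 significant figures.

27400 km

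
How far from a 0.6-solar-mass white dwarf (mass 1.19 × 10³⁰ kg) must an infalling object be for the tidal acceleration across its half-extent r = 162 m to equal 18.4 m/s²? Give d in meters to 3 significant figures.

1.12 × 10⁷ m

2GMr/d³ = a_tidal  ⇒  d = (2GMr / a_tidal)^(1/3)
d = (2 × 6.674×10⁻¹¹ × (1.19 × 10³⁰) × (162) / (18.4))^(1/3)
  = 1.12 × 10⁷ m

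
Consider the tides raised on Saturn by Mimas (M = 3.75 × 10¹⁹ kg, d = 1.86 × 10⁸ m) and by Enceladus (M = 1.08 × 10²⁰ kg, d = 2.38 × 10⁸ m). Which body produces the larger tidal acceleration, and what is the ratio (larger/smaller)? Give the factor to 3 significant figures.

Enceladus, by a factor of ≈ 1.37

The tide-raising term goes as M/d³ (the gradient of a 1/d² field).
Mimas: (3.75 × 10¹⁹) / (1.86 × 10⁸)³ = 5.828 × 10⁻⁶
Enceladus: (1.08 × 10²⁰) / (2.38 × 10⁸)³ = 8.011 × 10⁻⁶
Ratio (larger/smaller) = 1.37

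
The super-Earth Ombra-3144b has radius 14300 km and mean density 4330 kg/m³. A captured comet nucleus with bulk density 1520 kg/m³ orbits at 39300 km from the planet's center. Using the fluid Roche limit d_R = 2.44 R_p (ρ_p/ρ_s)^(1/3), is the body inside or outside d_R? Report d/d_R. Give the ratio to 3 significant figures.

d_R = 2.44 × (14300 km) × (4330/1520)^(1/3) = 49460 km
d/d_R = (39300) / (49460) = 0.795
Since d/d_R < 1, the body is inside the Roche limit.

inside; d/d_R ≈ 0.795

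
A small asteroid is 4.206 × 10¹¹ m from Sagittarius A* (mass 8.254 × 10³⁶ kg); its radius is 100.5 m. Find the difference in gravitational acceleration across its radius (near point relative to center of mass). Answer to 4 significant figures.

Δa = 2GMr/d³
   = 2 × (6.674 × 10⁻¹¹) × (8.254 × 10³⁶) × (100.5) / (4.206 × 10¹¹)³
   = 1.488 × 10⁻⁶ m/s²

1.488 × 10⁻⁶ m/s²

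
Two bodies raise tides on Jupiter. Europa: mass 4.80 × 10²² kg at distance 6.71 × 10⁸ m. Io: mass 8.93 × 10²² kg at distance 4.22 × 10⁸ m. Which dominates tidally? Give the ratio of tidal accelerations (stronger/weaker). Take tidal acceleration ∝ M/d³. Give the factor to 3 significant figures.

Io, by a factor of ≈ 7.48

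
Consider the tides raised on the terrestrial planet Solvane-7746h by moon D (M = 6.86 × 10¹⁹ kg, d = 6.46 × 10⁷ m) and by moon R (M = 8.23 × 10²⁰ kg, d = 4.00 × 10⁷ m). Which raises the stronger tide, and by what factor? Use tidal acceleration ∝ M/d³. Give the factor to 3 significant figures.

The tide-raising term goes as M/d³ (the gradient of a 1/d² field).
Moon D: (6.86 × 10¹⁹) / (6.46 × 10⁷)³ = 2.545 × 10⁻⁴
Moon R: (8.23 × 10²⁰) / (4.00 × 10⁷)³ = 1.286 × 10⁻²
Ratio (larger/smaller) = 50.5

Moon R, by a factor of ≈ 50.5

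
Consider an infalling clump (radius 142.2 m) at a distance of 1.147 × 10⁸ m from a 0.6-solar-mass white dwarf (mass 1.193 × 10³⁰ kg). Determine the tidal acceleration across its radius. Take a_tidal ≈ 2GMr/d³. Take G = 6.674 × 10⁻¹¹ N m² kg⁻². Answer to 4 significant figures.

Δg = 2GMr/d³
   = 2 × (6.674 × 10⁻¹¹) × (1.193 × 10³⁰) × (142.2) / (1.147 × 10⁸)³
   = 1.501 × 10⁻² m/s²

1.501 × 10⁻² m/s²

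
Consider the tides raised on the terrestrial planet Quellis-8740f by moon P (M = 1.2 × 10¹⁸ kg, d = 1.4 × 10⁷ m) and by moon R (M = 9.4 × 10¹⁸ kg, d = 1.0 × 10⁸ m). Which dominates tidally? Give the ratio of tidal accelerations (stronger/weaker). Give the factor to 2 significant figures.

Moon P, by a factor of ≈ 47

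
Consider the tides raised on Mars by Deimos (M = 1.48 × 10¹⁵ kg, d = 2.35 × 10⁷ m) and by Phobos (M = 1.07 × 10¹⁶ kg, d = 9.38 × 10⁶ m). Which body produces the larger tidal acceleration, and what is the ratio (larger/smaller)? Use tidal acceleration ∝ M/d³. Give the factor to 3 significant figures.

Phobos, by a factor of ≈ 114

Compare M/d³ for the two perturbers:
Deimos: (1.48 × 10¹⁵) / (2.35 × 10⁷)³ = 1.140 × 10⁻⁷
Phobos: (1.07 × 10¹⁶) / (9.38 × 10⁶)³ = 1.297 × 10⁻⁵
Ratio (larger/smaller) = 114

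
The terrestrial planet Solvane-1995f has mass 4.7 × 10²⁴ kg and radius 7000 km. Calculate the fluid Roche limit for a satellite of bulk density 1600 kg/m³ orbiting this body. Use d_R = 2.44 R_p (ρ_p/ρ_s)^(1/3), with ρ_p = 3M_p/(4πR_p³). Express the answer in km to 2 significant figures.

ρ_p = 3M_p/(4πR_p³) = 3 × (4.7 × 10²⁴) / (4π × (7.0 × 10⁶ m)³) = 3300 kg/m³
d_R = 2.44 × 7000 km × (3300/1600)^(1/3)
    = 22000 km

22000 km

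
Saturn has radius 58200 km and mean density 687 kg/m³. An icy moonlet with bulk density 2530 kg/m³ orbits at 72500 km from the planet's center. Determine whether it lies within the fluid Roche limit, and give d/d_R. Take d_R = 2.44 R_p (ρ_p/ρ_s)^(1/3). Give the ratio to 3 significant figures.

inside; d/d_R ≈ 0.788

d_R = 2.44 × (58200 km) × (687/2530)^(1/3) = 91960 km
d/d_R = (72500) / (91960) = 0.788
Since d/d_R < 1, the body is inside the Roche limit.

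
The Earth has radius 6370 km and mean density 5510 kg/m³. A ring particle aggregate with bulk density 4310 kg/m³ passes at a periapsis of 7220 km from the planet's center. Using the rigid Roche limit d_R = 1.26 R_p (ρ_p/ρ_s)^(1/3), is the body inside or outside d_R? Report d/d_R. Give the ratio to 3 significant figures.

inside; d/d_R ≈ 0.829

d_R = 1.26 × (6370 km) × (5510/4310)^(1/3) = 8711 km
d/d_R = (7220) / (8711) = 0.829
Since d/d_R < 1, the body is inside the Roche limit.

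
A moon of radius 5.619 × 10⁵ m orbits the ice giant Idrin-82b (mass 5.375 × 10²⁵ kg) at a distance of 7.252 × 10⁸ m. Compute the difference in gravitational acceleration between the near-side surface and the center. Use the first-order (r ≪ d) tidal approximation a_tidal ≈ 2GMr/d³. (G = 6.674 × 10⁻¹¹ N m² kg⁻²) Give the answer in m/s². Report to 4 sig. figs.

Differencing GM/(d−r)² and GM/d² to first order in r/d gives 2GMr/d³.
Δa = 2GMr/d³
   = 2 × (6.674 × 10⁻¹¹) × (5.375 × 10²⁵) × (5.619 × 10⁵) / (7.252 × 10⁸)³
   = 1.057 × 10⁻⁵ m/s²

1.057 × 10⁻⁵ m/s²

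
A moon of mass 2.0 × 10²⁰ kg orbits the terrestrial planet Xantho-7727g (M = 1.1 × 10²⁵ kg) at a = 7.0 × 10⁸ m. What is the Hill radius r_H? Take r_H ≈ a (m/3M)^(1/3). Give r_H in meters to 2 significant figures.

r_H ≈ a (m/3M)^(1/3)
    = (7.0 × 10⁸) × (2.0 × 10²⁰ / (3 × 1.1 × 10²⁵))^(1/3)
    = 1.3 × 10⁷ m

1.3 × 10⁷ m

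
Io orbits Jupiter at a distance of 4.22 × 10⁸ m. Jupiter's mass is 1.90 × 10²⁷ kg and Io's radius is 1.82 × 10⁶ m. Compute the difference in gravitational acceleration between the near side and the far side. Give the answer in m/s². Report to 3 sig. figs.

Δa = 4GMr/d³
   = 4 × (6.674 × 10⁻¹¹) × (1.90 × 10²⁷) × (1.82 × 10⁶) / (4.22 × 10⁸)³
   = 1.23 × 10⁻² m/s²

1.23 × 10⁻² m/s²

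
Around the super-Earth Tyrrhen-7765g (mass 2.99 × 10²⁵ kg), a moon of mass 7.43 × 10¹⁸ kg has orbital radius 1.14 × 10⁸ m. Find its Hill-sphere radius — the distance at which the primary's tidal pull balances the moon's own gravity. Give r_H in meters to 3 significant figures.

4.97 × 10⁵ m

r_H ≈ a (m/3M)^(1/3)
    = (1.14 × 10⁸) × (7.43 × 10¹⁸ / (3 × 2.99 × 10²⁵))^(1/3)
    = 4.97 × 10⁵ m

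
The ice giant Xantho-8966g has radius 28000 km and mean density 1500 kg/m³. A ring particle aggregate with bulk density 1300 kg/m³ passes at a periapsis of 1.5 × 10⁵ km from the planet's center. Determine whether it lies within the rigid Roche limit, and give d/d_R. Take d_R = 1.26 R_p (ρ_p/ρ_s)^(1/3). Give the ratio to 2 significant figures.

d_R = 1.26 × (28000 km) × (1500/1300)^(1/3) = 37000 km
d/d_R = (1.5 × 10⁵) / (37000) = 4.1
Since d/d_R > 1, the body is outside the Roche limit.

outside; d/d_R ≈ 4.1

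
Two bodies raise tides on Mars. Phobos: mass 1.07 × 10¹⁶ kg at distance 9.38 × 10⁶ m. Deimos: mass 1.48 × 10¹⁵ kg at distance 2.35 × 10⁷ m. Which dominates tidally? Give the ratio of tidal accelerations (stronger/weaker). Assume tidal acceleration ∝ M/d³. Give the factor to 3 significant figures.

Tidal stretch scales as M/d³; compute that for each body.
Phobos: (1.07 × 10¹⁶) / (9.38 × 10⁶)³ = 1.297 × 10⁻⁵
Deimos: (1.48 × 10¹⁵) / (2.35 × 10⁷)³ = 1.140 × 10⁻⁷
Ratio (larger/smaller) = 114

Phobos, by a factor of ≈ 114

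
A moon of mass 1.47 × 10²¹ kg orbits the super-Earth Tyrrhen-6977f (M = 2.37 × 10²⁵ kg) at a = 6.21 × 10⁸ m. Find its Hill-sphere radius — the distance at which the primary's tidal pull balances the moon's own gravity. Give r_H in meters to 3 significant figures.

1.70 × 10⁷ m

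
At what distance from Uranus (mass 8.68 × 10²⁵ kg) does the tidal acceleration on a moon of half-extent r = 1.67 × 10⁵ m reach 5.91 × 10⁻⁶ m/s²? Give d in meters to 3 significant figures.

6.89 × 10⁸ m

2GMr/d³ = a_tidal  ⇒  d = (2GMr / a_tidal)^(1/3)
d = (2 × 6.674×10⁻¹¹ × (8.68 × 10²⁵) × (1.67 × 10⁵) / (5.91 × 10⁻⁶))^(1/3)
  = 6.89 × 10⁸ m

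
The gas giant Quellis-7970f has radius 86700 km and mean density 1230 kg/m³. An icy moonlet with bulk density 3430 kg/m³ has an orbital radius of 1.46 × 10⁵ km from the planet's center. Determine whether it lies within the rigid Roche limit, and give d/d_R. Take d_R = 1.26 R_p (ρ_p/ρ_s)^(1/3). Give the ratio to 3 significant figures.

d_R = 1.26 × (86700 km) × (1230/3430)^(1/3) = 77610 km
d/d_R = (1.46 × 10⁵) / (77610) = 1.88
Since d/d_R > 1, the body is outside the Roche limit.

outside; d/d_R ≈ 1.88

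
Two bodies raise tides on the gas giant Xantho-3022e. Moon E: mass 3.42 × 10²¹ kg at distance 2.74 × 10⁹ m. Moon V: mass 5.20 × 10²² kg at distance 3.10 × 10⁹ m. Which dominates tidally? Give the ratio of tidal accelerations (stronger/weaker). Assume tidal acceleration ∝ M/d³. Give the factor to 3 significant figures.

Moon V, by a factor of ≈ 10.5

Tidal stretch scales as M/d³; compute that for each body.
Moon E: (3.42 × 10²¹) / (2.74 × 10⁹)³ = 1.663 × 10⁻⁷
Moon V: (5.20 × 10²²) / (3.10 × 10⁹)³ = 1.745 × 10⁻⁶
Ratio (larger/smaller) = 10.5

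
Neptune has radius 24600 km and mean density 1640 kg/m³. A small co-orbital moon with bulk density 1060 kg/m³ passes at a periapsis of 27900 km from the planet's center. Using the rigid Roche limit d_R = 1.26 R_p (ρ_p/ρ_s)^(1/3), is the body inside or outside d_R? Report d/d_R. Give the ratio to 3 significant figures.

inside; d/d_R ≈ 0.778

d_R = 1.26 × (24600 km) × (1640/1060)^(1/3) = 35850 km
d/d_R = (27900) / (35850) = 0.778
Since d/d_R < 1, the body is inside the Roche limit.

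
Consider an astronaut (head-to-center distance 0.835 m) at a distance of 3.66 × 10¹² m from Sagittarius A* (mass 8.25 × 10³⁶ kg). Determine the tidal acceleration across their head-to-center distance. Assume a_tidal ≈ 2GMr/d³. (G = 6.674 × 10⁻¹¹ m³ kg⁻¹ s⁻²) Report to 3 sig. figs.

1.88 × 10⁻¹¹ m/s²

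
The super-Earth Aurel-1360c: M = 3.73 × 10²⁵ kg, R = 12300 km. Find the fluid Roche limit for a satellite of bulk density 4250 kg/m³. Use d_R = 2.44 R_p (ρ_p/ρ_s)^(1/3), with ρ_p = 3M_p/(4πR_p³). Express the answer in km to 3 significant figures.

31200 km

ρ_p = 3M_p/(4πR_p³) = 3 × (3.73 × 10²⁵) / (4π × (1.23 × 10⁷ m)³) = 4790 kg/m³
d_R = 2.44 × 12300 km × (4790/4250)^(1/3)
    = 31200 km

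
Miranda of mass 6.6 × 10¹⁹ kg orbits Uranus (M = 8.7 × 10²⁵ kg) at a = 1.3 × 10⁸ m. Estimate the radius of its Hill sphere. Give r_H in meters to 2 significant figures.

8.2 × 10⁵ m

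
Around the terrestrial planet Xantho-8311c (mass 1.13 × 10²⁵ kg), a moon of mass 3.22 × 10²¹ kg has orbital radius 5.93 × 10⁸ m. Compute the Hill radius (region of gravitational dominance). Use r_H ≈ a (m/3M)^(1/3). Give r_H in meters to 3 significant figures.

2.71 × 10⁷ m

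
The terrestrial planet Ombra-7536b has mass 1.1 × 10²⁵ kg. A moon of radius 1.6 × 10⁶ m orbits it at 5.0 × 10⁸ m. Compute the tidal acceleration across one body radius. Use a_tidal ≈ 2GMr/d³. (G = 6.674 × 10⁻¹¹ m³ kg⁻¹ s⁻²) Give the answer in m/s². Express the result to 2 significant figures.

1.9 × 10⁻⁵ m/s²

a_tidal = 2GMr/d³
        = 2 × (6.674 × 10⁻¹¹) × (1.1 × 10²⁵) × (1.6 × 10⁶) / (5.0 × 10⁸)³
        = 1.9 × 10⁻⁵ m/s²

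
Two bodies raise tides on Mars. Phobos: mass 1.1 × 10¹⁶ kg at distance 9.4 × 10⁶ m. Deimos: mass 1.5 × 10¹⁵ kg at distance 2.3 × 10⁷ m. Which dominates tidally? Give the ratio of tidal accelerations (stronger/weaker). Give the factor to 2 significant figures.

The tide-raising term goes as M/d³ (the gradient of a 1/d² field).
Phobos: (1.1 × 10¹⁶) / (9.4 × 10⁶)³ = 1.324 × 10⁻⁵
Deimos: (1.5 × 10¹⁵) / (2.3 × 10⁷)³ = 1.233 × 10⁻⁷
Ratio (larger/smaller) = 110

Phobos, by a factor of ≈ 110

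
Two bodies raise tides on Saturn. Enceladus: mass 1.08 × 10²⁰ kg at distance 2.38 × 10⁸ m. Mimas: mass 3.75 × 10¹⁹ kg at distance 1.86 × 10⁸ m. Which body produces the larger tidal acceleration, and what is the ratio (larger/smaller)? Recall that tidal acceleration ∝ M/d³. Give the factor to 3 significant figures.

Enceladus, by a factor of ≈ 1.37

Tidal acceleration ∝ M/d³, so compare M/d³ for each.
Enceladus: (1.08 × 10²⁰) / (2.38 × 10⁸)³ = 8.011 × 10⁻⁶
Mimas: (3.75 × 10¹⁹) / (1.86 × 10⁸)³ = 5.828 × 10⁻⁶
Ratio (larger/smaller) = 1.37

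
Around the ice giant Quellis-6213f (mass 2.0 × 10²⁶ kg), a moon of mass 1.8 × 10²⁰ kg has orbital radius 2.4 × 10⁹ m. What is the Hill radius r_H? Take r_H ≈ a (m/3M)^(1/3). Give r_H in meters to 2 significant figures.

1.6 × 10⁷ m

r_H ≈ a (m/3M)^(1/3)
    = (2.4 × 10⁹) × (1.8 × 10²⁰ / (3 × 2.0 × 10²⁶))^(1/3)
    = 1.6 × 10⁷ m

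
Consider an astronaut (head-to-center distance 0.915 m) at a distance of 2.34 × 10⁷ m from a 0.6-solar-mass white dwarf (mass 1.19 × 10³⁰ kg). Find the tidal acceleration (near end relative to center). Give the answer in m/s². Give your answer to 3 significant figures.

1.13 × 10⁻² m/s²

Since r ≪ d, expand the inverse-square field across one radius to get the leading 2GMr/d³ term.
Δg = 2GMr/d³
   = 2 × (6.674 × 10⁻¹¹) × (1.19 × 10³⁰) × (0.915) / (2.34 × 10⁷)³
   = 1.13 × 10⁻² m/s²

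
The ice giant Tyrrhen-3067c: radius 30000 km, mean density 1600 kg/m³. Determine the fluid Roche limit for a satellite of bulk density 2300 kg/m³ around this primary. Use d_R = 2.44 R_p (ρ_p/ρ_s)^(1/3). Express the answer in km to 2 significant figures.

65000 km

d_R = 2.44 × 30000 km × (1600/2300)^(1/3)
    = 65000 km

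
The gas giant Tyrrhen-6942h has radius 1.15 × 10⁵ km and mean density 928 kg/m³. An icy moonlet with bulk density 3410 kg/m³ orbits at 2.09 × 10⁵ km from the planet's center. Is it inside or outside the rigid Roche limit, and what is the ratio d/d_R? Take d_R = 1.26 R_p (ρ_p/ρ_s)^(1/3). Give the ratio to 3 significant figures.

outside; d/d_R ≈ 2.23

d_R = 1.26 × (1.15 × 10⁵ km) × (928/3410)^(1/3) = 93900 km
d/d_R = (2.09 × 10⁵) / (93900) = 2.23
Since d/d_R > 1, the body is outside the Roche limit.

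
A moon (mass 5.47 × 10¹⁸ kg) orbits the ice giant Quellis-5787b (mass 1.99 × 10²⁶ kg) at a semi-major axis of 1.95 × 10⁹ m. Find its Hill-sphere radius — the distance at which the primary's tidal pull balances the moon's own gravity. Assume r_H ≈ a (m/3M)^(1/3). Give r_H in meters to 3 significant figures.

4.08 × 10⁶ m

r_H ≈ a (m/3M)^(1/3)
    = (1.95 × 10⁹) × (5.47 × 10¹⁸ / (3 × 1.99 × 10²⁶))^(1/3)
    = 4.08 × 10⁶ m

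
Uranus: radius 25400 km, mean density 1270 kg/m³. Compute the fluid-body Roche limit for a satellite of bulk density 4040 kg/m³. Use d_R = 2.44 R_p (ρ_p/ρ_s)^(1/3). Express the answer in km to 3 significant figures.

42100 km

d_R = 2.44 × 25400 km × (1270/4040)^(1/3)
    = 42100 km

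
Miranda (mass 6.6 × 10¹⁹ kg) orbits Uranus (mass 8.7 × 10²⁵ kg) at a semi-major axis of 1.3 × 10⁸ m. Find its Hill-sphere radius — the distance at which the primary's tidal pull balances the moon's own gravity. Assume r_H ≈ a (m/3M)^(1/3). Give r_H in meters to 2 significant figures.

8.2 × 10⁵ m

r_H ≈ a (m/3M)^(1/3)
    = (1.3 × 10⁸) × (6.6 × 10¹⁹ / (3 × 8.7 × 10²⁵))^(1/3)
    = 8.2 × 10⁵ m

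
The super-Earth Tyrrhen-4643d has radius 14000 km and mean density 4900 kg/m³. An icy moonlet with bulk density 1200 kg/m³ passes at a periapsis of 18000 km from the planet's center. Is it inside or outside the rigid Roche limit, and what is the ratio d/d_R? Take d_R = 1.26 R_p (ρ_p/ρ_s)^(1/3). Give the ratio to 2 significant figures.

d_R = 1.26 × (14000 km) × (4900/1200)^(1/3) = 28190 km
d/d_R = (18000) / (28190) = 0.64
Since d/d_R < 1, the body is inside the Roche limit.

inside; d/d_R ≈ 0.64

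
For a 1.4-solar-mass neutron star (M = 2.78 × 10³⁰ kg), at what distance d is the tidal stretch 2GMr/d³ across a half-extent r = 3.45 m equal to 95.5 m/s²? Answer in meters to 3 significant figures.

2.38 × 10⁶ m

2GMr/d³ = a_tidal  ⇒  d = (2GMr / a_tidal)^(1/3)
d = (2 × 6.674×10⁻¹¹ × (2.78 × 10³⁰) × (3.45) / (95.5))^(1/3)
  = 2.38 × 10⁶ m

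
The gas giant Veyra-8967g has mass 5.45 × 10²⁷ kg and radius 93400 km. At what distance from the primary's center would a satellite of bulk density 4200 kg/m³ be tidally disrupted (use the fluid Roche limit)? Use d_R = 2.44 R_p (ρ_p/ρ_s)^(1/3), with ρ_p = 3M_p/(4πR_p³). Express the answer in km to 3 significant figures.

ρ_p = 3M_p/(4πR_p³) = 3 × (5.45 × 10²⁷) / (4π × (9.34 × 10⁷ m)³) = 1600 kg/m³
d_R = 2.44 × 93400 km × (1600/4200)^(1/3)
    = 1.65 × 10⁵ km

1.65 × 10⁵ km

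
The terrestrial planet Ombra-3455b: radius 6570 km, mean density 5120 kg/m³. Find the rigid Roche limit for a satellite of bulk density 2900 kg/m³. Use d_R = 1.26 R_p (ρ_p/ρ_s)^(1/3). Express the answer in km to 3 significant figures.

10000 km

d_R = 1.26 × 6570 km × (5120/2900)^(1/3)
    = 10000 km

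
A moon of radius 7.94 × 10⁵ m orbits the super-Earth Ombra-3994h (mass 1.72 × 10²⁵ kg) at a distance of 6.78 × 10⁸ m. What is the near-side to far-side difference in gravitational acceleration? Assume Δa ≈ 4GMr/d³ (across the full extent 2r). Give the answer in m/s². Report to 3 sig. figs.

1.17 × 10⁻⁵ m/s²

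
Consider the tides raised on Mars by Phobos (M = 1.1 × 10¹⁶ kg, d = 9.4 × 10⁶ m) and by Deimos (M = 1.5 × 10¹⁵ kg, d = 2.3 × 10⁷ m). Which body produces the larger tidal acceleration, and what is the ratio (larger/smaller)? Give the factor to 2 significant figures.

The tide-raising term goes as M/d³ (the gradient of a 1/d² field).
Phobos: (1.1 × 10¹⁶) / (9.4 × 10⁶)³ = 1.324 × 10⁻⁵
Deimos: (1.5 × 10¹⁵) / (2.3 × 10⁷)³ = 1.233 × 10⁻⁷
Ratio (larger/smaller) = 110

Phobos, by a factor of ≈ 110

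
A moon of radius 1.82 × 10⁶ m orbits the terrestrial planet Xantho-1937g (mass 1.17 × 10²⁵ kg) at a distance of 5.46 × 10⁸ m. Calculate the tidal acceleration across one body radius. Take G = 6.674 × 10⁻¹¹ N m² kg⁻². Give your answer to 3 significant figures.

1.75 × 10⁻⁵ m/s²

Δa = 2GMr/d³
   = 2 × (6.674 × 10⁻¹¹) × (1.17 × 10²⁵) × (1.82 × 10⁶) / (5.46 × 10⁸)³
   = 1.75 × 10⁻⁵ m/s²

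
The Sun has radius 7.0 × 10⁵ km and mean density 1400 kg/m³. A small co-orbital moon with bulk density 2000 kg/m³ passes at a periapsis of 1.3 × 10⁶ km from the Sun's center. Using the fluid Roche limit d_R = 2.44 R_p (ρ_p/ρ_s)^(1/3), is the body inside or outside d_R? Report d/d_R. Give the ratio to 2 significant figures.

d_R = 2.44 × (7.0 × 10⁵ km) × (1400/2000)^(1/3) = 1.517 × 10⁶ km
d/d_R = (1.3 × 10⁶) / (1.517 × 10⁶) = 0.86
Since d/d_R < 1, the body is inside the Roche limit.

inside; d/d_R ≈ 0.86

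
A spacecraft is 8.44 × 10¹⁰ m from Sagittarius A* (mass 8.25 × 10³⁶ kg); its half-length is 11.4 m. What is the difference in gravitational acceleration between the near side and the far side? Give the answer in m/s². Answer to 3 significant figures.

4.18 × 10⁻⁵ m/s²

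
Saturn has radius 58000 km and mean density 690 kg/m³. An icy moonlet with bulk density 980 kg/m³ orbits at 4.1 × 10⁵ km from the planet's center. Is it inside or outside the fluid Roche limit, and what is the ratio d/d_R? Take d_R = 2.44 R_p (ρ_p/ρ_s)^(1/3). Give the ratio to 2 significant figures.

d_R = 2.44 × (58000 km) × (690/980)^(1/3) = 1.259 × 10⁵ km
d/d_R = (4.1 × 10⁵) / (1.259 × 10⁵) = 3.3
Since d/d_R > 1, the body is outside the Roche limit.

outside; d/d_R ≈ 3.3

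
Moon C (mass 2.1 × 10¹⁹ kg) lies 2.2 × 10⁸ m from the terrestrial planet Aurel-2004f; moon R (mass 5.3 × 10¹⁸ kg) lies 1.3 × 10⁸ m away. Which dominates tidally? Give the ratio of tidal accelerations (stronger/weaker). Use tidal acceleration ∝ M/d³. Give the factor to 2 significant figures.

Compare M/d³ for the two perturbers:
Moon C: (2.1 × 10¹⁹) / (2.2 × 10⁸)³ = 1.972 × 10⁻⁶
Moon R: (5.3 × 10¹⁸) / (1.3 × 10⁸)³ = 2.412 × 10⁻⁶
Ratio (larger/smaller) = 1.2

Moon R, by a factor of ≈ 1.2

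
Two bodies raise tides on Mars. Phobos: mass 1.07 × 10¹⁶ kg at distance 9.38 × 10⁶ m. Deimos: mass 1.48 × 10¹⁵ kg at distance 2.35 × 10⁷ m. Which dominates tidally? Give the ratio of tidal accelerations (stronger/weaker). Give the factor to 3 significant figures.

Compare M/d³ for the two perturbers:
Phobos: (1.07 × 10¹⁶) / (9.38 × 10⁶)³ = 1.297 × 10⁻⁵
Deimos: (1.48 × 10¹⁵) / (2.35 × 10⁷)³ = 1.140 × 10⁻⁷
Ratio (larger/smaller) = 114

Phobos, by a factor of ≈ 114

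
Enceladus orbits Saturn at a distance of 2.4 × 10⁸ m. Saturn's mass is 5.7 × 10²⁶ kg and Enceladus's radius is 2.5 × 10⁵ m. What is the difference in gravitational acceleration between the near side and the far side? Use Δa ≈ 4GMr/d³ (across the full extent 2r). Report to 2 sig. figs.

2.8 × 10⁻³ m/s²

Δg = 4GMr/d³
   = 4 × (6.674 × 10⁻¹¹) × (5.7 × 10²⁶) × (2.5 × 10⁵) / (2.4 × 10⁸)³
   = 2.8 × 10⁻³ m/s²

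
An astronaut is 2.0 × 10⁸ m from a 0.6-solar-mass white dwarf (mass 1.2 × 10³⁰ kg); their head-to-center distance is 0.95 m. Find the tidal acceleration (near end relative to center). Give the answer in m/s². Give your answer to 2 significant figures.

The tidal stretch is the gradient of GM/d² times the body's extent r, hence the 1/d³ dependence.
Δg = 2GMr/d³
   = 2 × (6.674 × 10⁻¹¹) × (1.2 × 10³⁰) × (0.95) / (2.0 × 10⁸)³
   = 1.9 × 10⁻⁵ m/s²

1.9 × 10⁻⁵ m/s²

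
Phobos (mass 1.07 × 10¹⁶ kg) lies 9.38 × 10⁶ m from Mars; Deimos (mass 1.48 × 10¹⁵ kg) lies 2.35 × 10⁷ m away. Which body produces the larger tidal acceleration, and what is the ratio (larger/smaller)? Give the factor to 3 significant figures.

Phobos, by a factor of ≈ 114

Compare M/d³ for the two perturbers:
Phobos: (1.07 × 10¹⁶) / (9.38 × 10⁶)³ = 1.297 × 10⁻⁵
Deimos: (1.48 × 10¹⁵) / (2.35 × 10⁷)³ = 1.140 × 10⁻⁷
Ratio (larger/smaller) = 114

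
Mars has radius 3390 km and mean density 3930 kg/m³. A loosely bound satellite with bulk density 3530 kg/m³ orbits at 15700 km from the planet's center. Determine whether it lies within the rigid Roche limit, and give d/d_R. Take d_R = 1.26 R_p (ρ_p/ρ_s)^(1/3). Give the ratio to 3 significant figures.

outside; d/d_R ≈ 3.55

d_R = 1.26 × (3390 km) × (3930/3530)^(1/3) = 4427 km
d/d_R = (15700) / (4427) = 3.55
Since d/d_R > 1, the body is outside the Roche limit.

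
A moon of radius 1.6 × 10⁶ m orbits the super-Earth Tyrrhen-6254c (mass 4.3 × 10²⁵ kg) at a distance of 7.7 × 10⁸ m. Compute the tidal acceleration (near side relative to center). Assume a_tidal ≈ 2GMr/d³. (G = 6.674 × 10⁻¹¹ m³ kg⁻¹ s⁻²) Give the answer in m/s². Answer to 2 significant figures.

2.0 × 10⁻⁵ m/s²

Δg = 2GMr/d³
   = 2 × (6.674 × 10⁻¹¹) × (4.3 × 10²⁵) × (1.6 × 10⁶) / (7.7 × 10⁸)³
   = 2.0 × 10⁻⁵ m/s²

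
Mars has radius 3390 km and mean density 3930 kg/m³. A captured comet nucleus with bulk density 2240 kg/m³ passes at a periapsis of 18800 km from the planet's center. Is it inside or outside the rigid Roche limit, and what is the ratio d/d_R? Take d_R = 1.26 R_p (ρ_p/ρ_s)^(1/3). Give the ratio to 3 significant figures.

d_R = 1.26 × (3390 km) × (3930/2240)^(1/3) = 5152 km
d/d_R = (18800) / (5152) = 3.65
Since d/d_R > 1, the body is outside the Roche limit.

outside; d/d_R ≈ 3.65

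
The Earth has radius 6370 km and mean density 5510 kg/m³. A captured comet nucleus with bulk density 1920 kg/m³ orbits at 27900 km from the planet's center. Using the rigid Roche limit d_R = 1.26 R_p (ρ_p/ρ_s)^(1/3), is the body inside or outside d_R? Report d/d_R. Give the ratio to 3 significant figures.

outside; d/d_R ≈ 2.45

d_R = 1.26 × (6370 km) × (5510/1920)^(1/3) = 11410 km
d/d_R = (27900) / (11410) = 2.45
Since d/d_R > 1, the body is outside the Roche limit.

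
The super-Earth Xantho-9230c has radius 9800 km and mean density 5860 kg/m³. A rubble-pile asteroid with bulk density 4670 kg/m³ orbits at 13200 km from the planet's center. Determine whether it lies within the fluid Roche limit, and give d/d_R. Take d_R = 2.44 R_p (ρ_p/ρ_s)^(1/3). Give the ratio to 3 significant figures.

d_R = 2.44 × (9800 km) × (5860/4670)^(1/3) = 25790 km
d/d_R = (13200) / (25790) = 0.512
Since d/d_R < 1, the body is inside the Roche limit.

inside; d/d_R ≈ 0.512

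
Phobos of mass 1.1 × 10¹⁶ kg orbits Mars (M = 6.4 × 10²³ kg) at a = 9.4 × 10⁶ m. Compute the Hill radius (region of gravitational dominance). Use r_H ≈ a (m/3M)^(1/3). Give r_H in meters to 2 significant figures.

1.7 × 10⁴ m

r_H ≈ a (m/3M)^(1/3)
    = (9.4 × 10⁶) × (1.1 × 10¹⁶ / (3 × 6.4 × 10²³))^(1/3)
    = 1.7 × 10⁴ m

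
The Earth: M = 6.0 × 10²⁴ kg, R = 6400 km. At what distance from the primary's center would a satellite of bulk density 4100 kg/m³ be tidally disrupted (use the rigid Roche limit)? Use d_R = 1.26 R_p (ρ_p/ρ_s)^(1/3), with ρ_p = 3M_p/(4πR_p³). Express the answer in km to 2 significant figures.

ρ_p = 3M_p/(4πR_p³) = 3 × (6.0 × 10²⁴) / (4π × (6.4 × 10⁶ m)³) = 5500 kg/m³
d_R = 1.26 × 6400 km × (5500/4100)^(1/3)
    = 8900 km

8900 km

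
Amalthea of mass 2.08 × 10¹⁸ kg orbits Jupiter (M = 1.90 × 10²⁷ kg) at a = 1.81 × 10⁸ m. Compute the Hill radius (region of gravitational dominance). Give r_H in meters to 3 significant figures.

1.29 × 10⁵ m

r_H ≈ a (m/3M)^(1/3)
    = (1.81 × 10⁸) × (2.08 × 10¹⁸ / (3 × 1.90 × 10²⁷))^(1/3)
    = 1.29 × 10⁵ m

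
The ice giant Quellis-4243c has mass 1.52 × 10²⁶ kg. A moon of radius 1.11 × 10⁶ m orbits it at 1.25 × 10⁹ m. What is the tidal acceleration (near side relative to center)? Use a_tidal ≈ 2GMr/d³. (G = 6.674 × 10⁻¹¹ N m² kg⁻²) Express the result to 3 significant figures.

a_tidal = 2GMr/d³
        = 2 × (6.674 × 10⁻¹¹) × (1.52 × 10²⁶) × (1.11 × 10⁶) / (1.25 × 10⁹)³
        = 1.15 × 10⁻⁵ m/s²

1.15 × 10⁻⁵ m/s²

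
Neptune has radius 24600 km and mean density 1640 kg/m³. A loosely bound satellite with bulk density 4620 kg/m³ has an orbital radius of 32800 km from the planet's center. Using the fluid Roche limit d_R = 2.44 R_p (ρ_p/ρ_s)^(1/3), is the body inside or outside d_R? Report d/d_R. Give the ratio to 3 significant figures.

d_R = 2.44 × (24600 km) × (1640/4620)^(1/3) = 42500 km
d/d_R = (32800) / (42500) = 0.772
Since d/d_R < 1, the body is inside the Roche limit.

inside; d/d_R ≈ 0.772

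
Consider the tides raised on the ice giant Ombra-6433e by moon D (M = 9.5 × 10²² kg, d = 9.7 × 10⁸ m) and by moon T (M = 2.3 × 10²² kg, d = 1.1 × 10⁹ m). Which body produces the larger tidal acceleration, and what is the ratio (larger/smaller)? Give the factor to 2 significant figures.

Moon D, by a factor of ≈ 6.0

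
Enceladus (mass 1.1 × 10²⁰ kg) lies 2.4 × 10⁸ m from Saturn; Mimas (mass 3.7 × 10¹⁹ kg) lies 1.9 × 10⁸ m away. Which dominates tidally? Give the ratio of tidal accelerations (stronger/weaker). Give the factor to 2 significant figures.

Enceladus, by a factor of ≈ 1.5

Tidal stretch scales as M/d³; compute that for each body.
Enceladus: (1.1 × 10²⁰) / (2.4 × 10⁸)³ = 7.957 × 10⁻⁶
Mimas: (3.7 × 10¹⁹) / (1.9 × 10⁸)³ = 5.394 × 10⁻⁶
Ratio (larger/smaller) = 1.5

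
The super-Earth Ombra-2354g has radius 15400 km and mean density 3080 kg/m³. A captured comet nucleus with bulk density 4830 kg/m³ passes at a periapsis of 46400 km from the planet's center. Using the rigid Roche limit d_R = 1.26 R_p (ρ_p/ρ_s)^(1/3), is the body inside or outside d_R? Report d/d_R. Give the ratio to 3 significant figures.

d_R = 1.26 × (15400 km) × (3080/4830)^(1/3) = 16700 km
d/d_R = (46400) / (16700) = 2.78
Since d/d_R > 1, the body is outside the Roche limit.

outside; d/d_R ≈ 2.78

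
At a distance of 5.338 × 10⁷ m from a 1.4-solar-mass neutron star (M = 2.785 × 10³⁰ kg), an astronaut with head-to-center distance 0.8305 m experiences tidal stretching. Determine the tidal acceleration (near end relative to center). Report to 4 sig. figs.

a_tidal = 2GMr/d³
        = 2 × (6.674 × 10⁻¹¹) × (2.785 × 10³⁰) × (0.8305) / (5.338 × 10⁷)³
        = 2.030 × 10⁻³ m/s²

2.030 × 10⁻³ m/s²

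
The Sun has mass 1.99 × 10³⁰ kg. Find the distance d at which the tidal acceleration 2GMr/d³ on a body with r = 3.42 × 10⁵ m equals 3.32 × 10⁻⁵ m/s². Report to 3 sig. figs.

2GMr/d³ = a_tidal  ⇒  d = (2GMr / a_tidal)^(1/3)
d = (2 × 6.674×10⁻¹¹ × (1.99 × 10³⁰) × (3.42 × 10⁵) / (3.32 × 10⁻⁵))^(1/3)
  = 1.40 × 10¹⁰ m

1.40 × 10¹⁰ m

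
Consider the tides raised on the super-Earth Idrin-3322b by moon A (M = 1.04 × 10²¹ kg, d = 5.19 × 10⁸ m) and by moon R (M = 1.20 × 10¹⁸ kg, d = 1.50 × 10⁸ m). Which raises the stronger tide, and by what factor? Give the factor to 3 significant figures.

The tide-raising term goes as M/d³ (the gradient of a 1/d² field).
Moon A: (1.04 × 10²¹) / (5.19 × 10⁸)³ = 7.439 × 10⁻⁶
Moon R: (1.20 × 10¹⁸) / (1.50 × 10⁸)³ = 3.556 × 10⁻⁷
Ratio (larger/smaller) = 20.9

Moon A, by a factor of ≈ 20.9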